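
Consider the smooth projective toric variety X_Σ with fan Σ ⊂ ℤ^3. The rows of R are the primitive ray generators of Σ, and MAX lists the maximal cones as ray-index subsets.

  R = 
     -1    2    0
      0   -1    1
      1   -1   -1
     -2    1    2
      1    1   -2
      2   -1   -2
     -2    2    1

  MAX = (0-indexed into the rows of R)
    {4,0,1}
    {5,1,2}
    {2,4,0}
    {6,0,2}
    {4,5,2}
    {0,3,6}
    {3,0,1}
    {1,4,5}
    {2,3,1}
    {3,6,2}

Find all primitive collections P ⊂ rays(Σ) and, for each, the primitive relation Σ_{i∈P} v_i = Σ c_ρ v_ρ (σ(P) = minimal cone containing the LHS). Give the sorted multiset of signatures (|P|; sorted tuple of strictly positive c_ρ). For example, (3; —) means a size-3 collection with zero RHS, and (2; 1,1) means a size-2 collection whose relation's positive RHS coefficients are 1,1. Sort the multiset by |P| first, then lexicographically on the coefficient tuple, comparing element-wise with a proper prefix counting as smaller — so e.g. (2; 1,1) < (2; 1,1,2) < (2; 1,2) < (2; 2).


Σ has 9 primitive collections:

  • {3,5}:  v_{3} + v_{5} = 0  ⟹  sig = (2; —)
  • {0,5}:  v_{0} + v_{5} = v_{4}  ⟹  sig = (2; 1)
  • {1,6}:  v_{1} + v_{6} = v_{3}  ⟹  sig = (2; 1)
  • {3,4}:  v_{3} + v_{4} = v_{0}  ⟹  sig = (2; 1)
  • {5,6}:  v_{5} + v_{6} = v_{0} + v_{2}  ⟹  sig = (2; 1,1)
  • {4,6}:  v_{4} + v_{6} = 2·v_{0} + v_{2}  ⟹  sig = (2; 1,2)
  • {0,1,2}:  v_{0} + v_{1} + v_{2} = 0  ⟹  sig = (3; —)
  • {0,2,3}:  v_{0} + v_{2} + v_{3} = v_{6}  ⟹  sig = (3; 1)
  • {1,2,4}:  v_{1} + v_{2} + v_{4} = v_{5}  ⟹  sig = (3; 1)

so the primitive-relation signature multiset is
{ (2; —),  (2; 1) ×3,  (2; 1,1),  (2; 1,2),  (3; —),  (3; 1) ×2 }


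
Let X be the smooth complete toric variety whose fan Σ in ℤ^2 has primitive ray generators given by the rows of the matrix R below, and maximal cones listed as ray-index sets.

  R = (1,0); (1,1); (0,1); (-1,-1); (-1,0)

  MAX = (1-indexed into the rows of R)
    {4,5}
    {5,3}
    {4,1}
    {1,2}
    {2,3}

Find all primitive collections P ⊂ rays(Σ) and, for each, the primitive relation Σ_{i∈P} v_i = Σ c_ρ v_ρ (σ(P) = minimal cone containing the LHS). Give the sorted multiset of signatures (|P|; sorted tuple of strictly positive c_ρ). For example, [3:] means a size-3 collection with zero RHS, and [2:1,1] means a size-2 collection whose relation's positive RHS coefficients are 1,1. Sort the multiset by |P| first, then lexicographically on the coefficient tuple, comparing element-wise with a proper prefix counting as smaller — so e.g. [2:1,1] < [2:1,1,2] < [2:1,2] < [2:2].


5 minimal non-faces of Δ(Σ) (on 5 rays):

  P = {1,5}:  v_{1} + v_{5} = 0  ⟹  sig = [2:]
  P = {2,4}:  v_{2} + v_{4} = 0  ⟹  sig = [2:]
  P = {1,3}:  v_{1} + v_{3} = v_{2}  ⟹  sig = [2:1]
  P = {2,5}:  v_{2} + v_{5} = v_{3}  ⟹  sig = [2:1]
  P = {3,4}:  v_{3} + v_{4} = v_{5}  ⟹  sig = [2:1]

so the primitive-relation signature multiset is
{ [2:] ×2,  [2:1] ×3 }


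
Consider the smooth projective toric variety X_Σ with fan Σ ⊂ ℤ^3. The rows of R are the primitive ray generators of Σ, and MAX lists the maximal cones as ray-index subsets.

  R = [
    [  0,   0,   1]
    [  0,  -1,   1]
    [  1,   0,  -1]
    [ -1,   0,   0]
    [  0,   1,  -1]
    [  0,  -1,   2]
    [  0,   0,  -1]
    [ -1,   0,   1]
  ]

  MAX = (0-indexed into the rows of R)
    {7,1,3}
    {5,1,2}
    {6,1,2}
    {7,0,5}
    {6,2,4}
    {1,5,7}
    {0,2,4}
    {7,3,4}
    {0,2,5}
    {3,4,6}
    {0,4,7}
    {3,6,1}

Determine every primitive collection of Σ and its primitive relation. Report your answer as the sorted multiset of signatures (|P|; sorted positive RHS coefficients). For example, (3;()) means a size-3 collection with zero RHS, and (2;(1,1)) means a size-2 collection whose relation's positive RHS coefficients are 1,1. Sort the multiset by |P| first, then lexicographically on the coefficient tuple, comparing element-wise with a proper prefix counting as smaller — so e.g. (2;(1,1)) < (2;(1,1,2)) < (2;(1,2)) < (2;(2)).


10 minimal non-faces of Δ(Σ) (on 8 rays):

  • {0,6}:  v_{0} + v_{6} = 0  so sig = (2;())
  • {1,4}:  v_{1} + v_{4} = 0  so sig = (2;())
  • {2,7}:  v_{2} + v_{7} = 0  so sig = (2;())
  • {0,1}:  v_{0} + v_{1} = v_{5}  so sig = (2;(1))
  • {0,3}:  v_{0} + v_{3} = v_{7}  so sig = (2;(1))
  • {2,3}:  v_{2} + v_{3} = v_{6}  so sig = (2;(1))
  • {4,5}:  v_{4} + v_{5} = v_{0}  so sig = (2;(1))
  • {5,6}:  v_{5} + v_{6} = v_{1}  so sig = (2;(1))
  • {6,7}:  v_{6} + v_{7} = v_{3}  so sig = (2;(1))
  • {3,5}:  v_{3} + v_{5} = v_{1} + v_{7}  so sig = (2;(1,1))

Signatures (|P|; sorted positive RHS coefficients), sorted:
[(2;()), (2;()), (2;()), (2;(1)), (2;(1)), (2;(1)), (2;(1)), (2;(1)), (2;(1)), (2;(1,1))]


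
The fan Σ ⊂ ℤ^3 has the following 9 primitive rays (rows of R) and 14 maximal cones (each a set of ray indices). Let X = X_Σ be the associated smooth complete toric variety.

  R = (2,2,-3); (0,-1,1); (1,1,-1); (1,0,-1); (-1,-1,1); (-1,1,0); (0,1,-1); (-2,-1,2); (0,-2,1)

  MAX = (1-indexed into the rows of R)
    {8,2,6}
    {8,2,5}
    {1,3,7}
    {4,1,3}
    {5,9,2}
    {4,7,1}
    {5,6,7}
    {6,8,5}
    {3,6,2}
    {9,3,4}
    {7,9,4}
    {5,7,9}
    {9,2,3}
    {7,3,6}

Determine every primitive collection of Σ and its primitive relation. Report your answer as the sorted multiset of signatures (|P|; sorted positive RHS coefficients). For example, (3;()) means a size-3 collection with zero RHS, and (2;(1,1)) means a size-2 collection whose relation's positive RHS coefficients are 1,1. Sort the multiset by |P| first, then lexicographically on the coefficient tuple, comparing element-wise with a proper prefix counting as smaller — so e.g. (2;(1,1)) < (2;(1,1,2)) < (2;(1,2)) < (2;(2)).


Δ(Σ) — 9 vertices, 18 min non-faces:

  P={2,7}:  v_{2} + v_{7} = 0 ; sig = (2;())
  P={3,5}:  v_{3} + v_{5} = 0 ; sig = (2;())
  P={1,8}:  v_{1} + v_{8} = v_{7} ; sig = (2;(1))
  P={4,6}:  v_{4} + v_{6} = v_{7} ; sig = (2;(1))
  P={4,8}:  v_{4} + v_{8} = v_{5} ; sig = (2;(1))
  P={6,9}:  v_{6} + v_{9} = v_{5} ; sig = (2;(1))
  P={1,2}:  v_{1} + v_{2} = v_{3} + v_{4} ; sig = (2;(1,1))
  P={1,5}:  v_{1} + v_{5} = v_{4} + v_{7} ; sig = (2;(1,1))
  P={2,4}:  v_{2} + v_{4} = v_{3} + v_{9} ; sig = (2;(1,1))
  P={3,8}:  v_{3} + v_{8} = v_{2} + v_{6} ; sig = (2;(1,1))
  P={4,5}:  v_{4} + v_{5} = v_{7} + v_{9} ; sig = (2;(1,1))
  P={7,8}:  v_{7} + v_{8} = v_{5} + v_{6} ; sig = (2;(1,1))
  P={1,6}:  v_{1} + v_{6} = v_{3} + 2·v_{7} ; sig = (2;(1,2))
  P={8,9}:  v_{8} + v_{9} = v_{2} + 2·v_{5} ; sig = (2;(1,2))
  P={1,9}:  v_{1} + v_{9} = 2·v_{4} ; sig = (2;(2))
  P={2,5,6}:  v_{2} + v_{5} + v_{6} = v_{8} ; sig = (3;(1))
  P={3,4,7}:  v_{3} + v_{4} + v_{7} = v_{1} ; sig = (3;(1))
  P={3,7,9}:  v_{3} + v_{7} + v_{9} = v_{4} ; sig = (3;(1))

so the primitive-relation signature multiset is
[(2;()), (2;()), (2;(1)), (2;(1)), (2;(1)), (2;(1)), (2;(1,1)), (2;(1,1)), (2;(1,1)), (2;(1,1)), (2;(1,1)), (2;(1,1)), (2;(1,2)), (2;(1,2)), (2;(2)), (3;(1)), (3;(1)), (3;(1))]


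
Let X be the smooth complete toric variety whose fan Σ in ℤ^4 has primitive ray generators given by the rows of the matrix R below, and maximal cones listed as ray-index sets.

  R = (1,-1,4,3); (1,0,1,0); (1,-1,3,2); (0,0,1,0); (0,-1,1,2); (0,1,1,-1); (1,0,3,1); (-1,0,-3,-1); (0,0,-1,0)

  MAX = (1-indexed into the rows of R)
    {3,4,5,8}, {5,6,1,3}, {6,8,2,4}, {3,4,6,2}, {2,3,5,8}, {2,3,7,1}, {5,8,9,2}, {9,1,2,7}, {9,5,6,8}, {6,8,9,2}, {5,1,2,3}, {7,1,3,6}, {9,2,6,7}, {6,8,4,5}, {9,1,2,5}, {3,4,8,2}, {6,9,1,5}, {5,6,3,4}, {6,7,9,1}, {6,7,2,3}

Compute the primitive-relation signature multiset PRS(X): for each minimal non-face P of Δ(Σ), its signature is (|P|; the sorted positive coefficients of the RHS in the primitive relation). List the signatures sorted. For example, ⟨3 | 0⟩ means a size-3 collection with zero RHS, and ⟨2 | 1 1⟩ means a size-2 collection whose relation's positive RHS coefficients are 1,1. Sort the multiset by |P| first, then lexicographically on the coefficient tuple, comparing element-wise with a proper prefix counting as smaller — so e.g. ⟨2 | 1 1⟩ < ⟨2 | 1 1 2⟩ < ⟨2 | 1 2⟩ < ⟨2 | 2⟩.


11 collections generate NE(X_Σ); each relation:

  {4,9}:  v_{4} + v_{9} = 0  →  sig = ⟨2 | 0⟩
  {7,8}:  v_{7} + v_{8} = 0  →  sig = ⟨2 | 0⟩
  {1,8}:  v_{1} + v_{8} = v_{5}  →  sig = ⟨2 | 1⟩
  {5,7}:  v_{5} + v_{7} = v_{1}  →  sig = ⟨2 | 1⟩
  {3,9}:  v_{3} + v_{9} = v_{2} + v_{5}  →  sig = ⟨2 | 1 1⟩
  {4,7}:  v_{4} + v_{7} = v_{3} + v_{6}  →  sig = ⟨2 | 1 1⟩
  {1,4}:  v_{1} + v_{4} = v_{3} + v_{5} + v_{6}  →  sig = ⟨2 | 1 1 1⟩
  {2,4,5}:  v_{2} + v_{4} + v_{5} = v_{3}  →  sig = ⟨3 | 1⟩
  {2,5,6}:  v_{2} + v_{5} + v_{6} = v_{7}  →  sig = ⟨3 | 1⟩
  {3,6,8}:  v_{3} + v_{6} + v_{8} = v_{4}  →  sig = ⟨3 | 1⟩
  {1,2,6}:  v_{1} + v_{2} + v_{6} = 2·v_{7}  →  sig = ⟨3 | 2⟩

Sorted signature multiset PRS(X):
    |P|=2: 7 collections, coeffs (), (), (1), (1), (1,1), (1,1), (1,1,1)
    |P|=3: 4 collections, coeffs (1), (1), (1), (2)


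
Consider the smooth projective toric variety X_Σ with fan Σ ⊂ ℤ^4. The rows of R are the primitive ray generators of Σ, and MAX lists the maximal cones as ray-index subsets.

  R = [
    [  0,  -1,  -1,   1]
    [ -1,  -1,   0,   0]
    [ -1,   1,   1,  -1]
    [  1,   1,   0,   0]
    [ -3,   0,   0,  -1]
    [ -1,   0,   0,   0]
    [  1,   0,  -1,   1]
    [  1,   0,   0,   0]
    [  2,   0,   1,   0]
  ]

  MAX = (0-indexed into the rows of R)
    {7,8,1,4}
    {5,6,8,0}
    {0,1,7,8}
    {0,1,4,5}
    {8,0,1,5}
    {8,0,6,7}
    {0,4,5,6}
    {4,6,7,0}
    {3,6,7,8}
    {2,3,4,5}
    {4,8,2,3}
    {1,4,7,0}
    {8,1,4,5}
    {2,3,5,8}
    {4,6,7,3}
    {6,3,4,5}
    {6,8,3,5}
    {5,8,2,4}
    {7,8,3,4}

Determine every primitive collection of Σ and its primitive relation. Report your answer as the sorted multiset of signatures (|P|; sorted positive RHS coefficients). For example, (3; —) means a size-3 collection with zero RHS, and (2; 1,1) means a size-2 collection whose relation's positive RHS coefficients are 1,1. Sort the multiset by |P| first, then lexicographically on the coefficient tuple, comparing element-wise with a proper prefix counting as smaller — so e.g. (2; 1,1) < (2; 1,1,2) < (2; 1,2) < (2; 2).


11 collections generate NE(X_Σ); each relation:

  {1,3}:  v_{1} + v_{3} = 0  ⟹  sig = (2; —)
  {5,7}:  v_{5} + v_{7} = 0  ⟹  sig = (2; —)
  {0,2}:  v_{0} + v_{2} = v_{5}  ⟹  sig = (2; 1)
  {0,3}:  v_{0} + v_{3} = v_{6}  ⟹  sig = (2; 1)
  {1,6}:  v_{1} + v_{6} = v_{0}  ⟹  sig = (2; 1)
  {2,6}:  v_{2} + v_{6} = v_{3} + v_{5}  ⟹  sig = (2; 1,1)
  {1,2}:  v_{1} + v_{2} = v_{4} + v_{5} + v_{8}  ⟹  sig = (2; 1,1,1)
  {2,7}:  v_{2} + v_{7} = v_{3} + v_{4} + v_{8}  ⟹  sig = (2; 1,1,1)
  {4,6,8}:  v_{4} + v_{6} + v_{8} = 0  ⟹  sig = (3; —)
  {0,4,8}:  v_{0} + v_{4} + v_{8} = v_{1}  ⟹  sig = (3; 1)
  {3,4,5,8}:  v_{3} + v_{4} + v_{5} + v_{8} = v_{2}  ⟹  sig = (4; 1)

Sorted signature multiset PRS(X):
    (2; —)
    (2; —)
    (2; 1)
    (2; 1)
    (2; 1)
    (2; 1,1)
    (2; 1,1,1)
    (2; 1,1,1)
    (3; —)
    (3; 1)
    (4; 1)


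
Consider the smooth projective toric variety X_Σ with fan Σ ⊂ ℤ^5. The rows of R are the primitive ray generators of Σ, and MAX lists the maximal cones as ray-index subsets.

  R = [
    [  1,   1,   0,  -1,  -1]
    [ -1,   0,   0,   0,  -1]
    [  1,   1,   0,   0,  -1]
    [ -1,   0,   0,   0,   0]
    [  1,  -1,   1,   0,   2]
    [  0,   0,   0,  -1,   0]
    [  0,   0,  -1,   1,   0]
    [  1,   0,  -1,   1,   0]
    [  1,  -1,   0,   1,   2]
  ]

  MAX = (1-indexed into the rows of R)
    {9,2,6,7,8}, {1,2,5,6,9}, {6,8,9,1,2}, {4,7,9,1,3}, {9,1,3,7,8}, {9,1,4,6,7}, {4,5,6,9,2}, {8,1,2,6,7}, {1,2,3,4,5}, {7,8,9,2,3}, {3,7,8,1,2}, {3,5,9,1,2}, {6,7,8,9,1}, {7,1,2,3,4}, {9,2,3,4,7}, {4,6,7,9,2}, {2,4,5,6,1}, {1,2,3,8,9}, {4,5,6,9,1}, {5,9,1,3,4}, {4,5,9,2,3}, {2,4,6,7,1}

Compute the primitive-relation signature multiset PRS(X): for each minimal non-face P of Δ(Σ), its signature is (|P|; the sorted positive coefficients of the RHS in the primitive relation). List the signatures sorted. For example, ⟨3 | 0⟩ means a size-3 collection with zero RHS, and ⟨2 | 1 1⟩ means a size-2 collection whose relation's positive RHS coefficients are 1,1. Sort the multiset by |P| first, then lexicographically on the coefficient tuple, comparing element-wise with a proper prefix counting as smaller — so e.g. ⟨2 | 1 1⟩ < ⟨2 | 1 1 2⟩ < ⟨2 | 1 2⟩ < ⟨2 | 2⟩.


Σ has 6 primitive collections:

  P={3,6}:  v_{3} + v_{6} = v_{1} ; sig = ⟨2 | 1⟩
  P={4,8}:  v_{4} + v_{8} = v_{7} ; sig = ⟨2 | 1⟩
  P={5,7}:  v_{5} + v_{7} = v_{9} ; sig = ⟨2 | 1⟩
  P={5,8}:  v_{5} + v_{8} = v_{1} + v_{2} + 2·v_{9} ; sig = ⟨2 | 1 1 2⟩
  P={1,2,4,9}:  v_{1} + v_{2} + v_{4} + v_{9} = 0 ; sig = ⟨4 | 0⟩
  P={1,2,7,9}:  v_{1} + v_{2} + v_{7} + v_{9} = v_{8} ; sig = ⟨4 | 1⟩

Hence PRS(X_Σ) =
[⟨2 | 1⟩, ⟨2 | 1⟩, ⟨2 | 1⟩, ⟨2 | 1 1 2⟩, ⟨4 | 0⟩, ⟨4 | 1⟩]


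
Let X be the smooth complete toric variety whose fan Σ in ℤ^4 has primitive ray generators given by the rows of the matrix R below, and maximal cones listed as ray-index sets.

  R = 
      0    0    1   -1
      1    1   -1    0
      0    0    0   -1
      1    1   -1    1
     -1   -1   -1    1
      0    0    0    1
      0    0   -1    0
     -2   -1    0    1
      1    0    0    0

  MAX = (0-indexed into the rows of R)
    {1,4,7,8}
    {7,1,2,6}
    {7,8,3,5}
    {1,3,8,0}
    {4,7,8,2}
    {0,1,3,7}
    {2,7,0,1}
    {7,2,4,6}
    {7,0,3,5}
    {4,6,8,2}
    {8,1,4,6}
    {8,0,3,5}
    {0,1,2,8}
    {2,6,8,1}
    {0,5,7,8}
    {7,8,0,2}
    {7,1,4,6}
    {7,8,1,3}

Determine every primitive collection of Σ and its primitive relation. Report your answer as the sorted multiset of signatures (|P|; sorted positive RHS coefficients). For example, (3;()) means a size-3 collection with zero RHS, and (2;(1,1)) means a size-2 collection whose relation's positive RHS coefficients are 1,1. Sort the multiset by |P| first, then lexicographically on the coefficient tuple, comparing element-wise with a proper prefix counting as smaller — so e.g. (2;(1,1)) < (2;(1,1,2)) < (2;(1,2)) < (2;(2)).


|primitive collections| = 14. Relations:

  {2,5}:  v_{2} + v_{5} = 0 ; sig = (2;())
  {0,6}:  v_{0} + v_{6} = v_{2} ; sig = (2;(1))
  {1,5}:  v_{1} + v_{5} = v_{3} ; sig = (2;(1))
  {2,3}:  v_{2} + v_{3} = v_{1} ; sig = (2;(1))
  {0,4}:  v_{0} + v_{4} = v_{2} + v_{7} + v_{8} ; sig = (2;(1,1,1))
  {5,6}:  v_{5} + v_{6} = v_{1} + v_{7} + v_{8} ; sig = (2;(1,1,1))
  {3,6}:  v_{3} + v_{6} = 2·v_{1} + v_{7} + v_{8} ; sig = (2;(1,1,2))
  {4,5}:  v_{4} + v_{5} = v_{1} + 2·v_{7} + 2·v_{8} ; sig = (2;(1,2,2))
  {3,4}:  v_{3} + v_{4} = 2·v_{1} + 2·v_{7} + 2·v_{8} ; sig = (2;(2,2,2))
  {6,7,8}:  v_{6} + v_{7} + v_{8} = v_{4} ; sig = (3;(1))
  {1,2,4}:  v_{1} + v_{2} + v_{4} = 2·v_{6} ; sig = (3;(2))
  {0,1,7,8}:  v_{0} + v_{1} + v_{7} + v_{8} = 0 ; sig = (4;())
  {0,3,7,8}:  v_{0} + v_{3} + v_{7} + v_{8} = v_{5} ; sig = (4;(1))
  {1,2,7,8}:  v_{1} + v_{2} + v_{7} + v_{8} = v_{6} ; sig = (4;(1))

so the primitive-relation signature multiset is
[(2;()), (2;(1)), (2;(1)), (2;(1)), (2;(1,1,1)), (2;(1,1,1)), (2;(1,1,2)), (2;(1,2,2)), (2;(2,2,2)), (3;(1)), (3;(2)), (4;()), (4;(1)), (4;(1))]


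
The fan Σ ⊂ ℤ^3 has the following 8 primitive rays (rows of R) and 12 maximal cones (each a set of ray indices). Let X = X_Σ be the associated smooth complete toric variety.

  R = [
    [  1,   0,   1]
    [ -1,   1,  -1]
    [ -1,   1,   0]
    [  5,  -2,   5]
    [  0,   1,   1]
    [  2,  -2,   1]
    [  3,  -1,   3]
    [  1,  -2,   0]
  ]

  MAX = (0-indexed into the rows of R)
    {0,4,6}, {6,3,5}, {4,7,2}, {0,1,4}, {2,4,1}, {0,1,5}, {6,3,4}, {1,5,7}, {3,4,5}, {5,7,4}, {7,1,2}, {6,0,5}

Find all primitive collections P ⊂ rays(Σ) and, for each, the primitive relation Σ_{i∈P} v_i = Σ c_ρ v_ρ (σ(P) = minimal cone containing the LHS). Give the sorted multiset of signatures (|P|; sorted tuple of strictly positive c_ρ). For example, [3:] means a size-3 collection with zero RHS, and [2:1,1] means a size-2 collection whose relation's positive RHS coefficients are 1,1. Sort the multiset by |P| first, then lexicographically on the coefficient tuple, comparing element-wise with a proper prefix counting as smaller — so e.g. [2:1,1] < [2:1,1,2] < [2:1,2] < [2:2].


14 collections generate NE(X_Σ); each relation:

  P = {0,2}:  v_{0} + v_{2} = v_{4}  so sig = [2:1]
  P = {0,7}:  v_{0} + v_{7} = v_{5}  so sig = [2:1]
  P = {1,3}:  v_{1} + v_{3} = v_{0} + v_{6}  so sig = [2:1,1]
  P = {2,5}:  v_{2} + v_{5} = v_{4} + v_{7}  so sig = [2:1,1]
  P = {2,6}:  v_{2} + v_{6} = 2·v_{4} + v_{5}  so sig = [2:1,2]
  P = {6,7}:  v_{6} + v_{7} = v_{4} + 2·v_{5}  so sig = [2:1,2]
  P = {0,3}:  v_{0} + v_{3} = 2·v_{6}  so sig = [2:2]
  P = {1,6}:  v_{1} + v_{6} = 2·v_{0}  so sig = [2:2]
  P = {2,3}:  v_{2} + v_{3} = 3·v_{4} + 2·v_{5}  so sig = [2:2,3]
  P = {3,7}:  v_{3} + v_{7} = 2·v_{4} + 3·v_{5}  so sig = [2:2,3]
  P = {1,4,7}:  v_{1} + v_{4} + v_{7} = 0  so sig = [3:]
  P = {0,4,5}:  v_{0} + v_{4} + v_{5} = v_{6}  so sig = [3:1]
  P = {1,4,5}:  v_{1} + v_{4} + v_{5} = v_{0}  so sig = [3:1]
  P = {4,5,6}:  v_{4} + v_{5} + v_{6} = v_{3}  so sig = [3:1]

so the primitive-relation signature multiset is
    |P|=2: 10 collections, coeffs (1), (1), (1,1), (1,1), (1,2), (1,2), (2), (2), (2,3), (2,3)
    |P|=3: 4 collections, coeffs (), (1), (1), (1)


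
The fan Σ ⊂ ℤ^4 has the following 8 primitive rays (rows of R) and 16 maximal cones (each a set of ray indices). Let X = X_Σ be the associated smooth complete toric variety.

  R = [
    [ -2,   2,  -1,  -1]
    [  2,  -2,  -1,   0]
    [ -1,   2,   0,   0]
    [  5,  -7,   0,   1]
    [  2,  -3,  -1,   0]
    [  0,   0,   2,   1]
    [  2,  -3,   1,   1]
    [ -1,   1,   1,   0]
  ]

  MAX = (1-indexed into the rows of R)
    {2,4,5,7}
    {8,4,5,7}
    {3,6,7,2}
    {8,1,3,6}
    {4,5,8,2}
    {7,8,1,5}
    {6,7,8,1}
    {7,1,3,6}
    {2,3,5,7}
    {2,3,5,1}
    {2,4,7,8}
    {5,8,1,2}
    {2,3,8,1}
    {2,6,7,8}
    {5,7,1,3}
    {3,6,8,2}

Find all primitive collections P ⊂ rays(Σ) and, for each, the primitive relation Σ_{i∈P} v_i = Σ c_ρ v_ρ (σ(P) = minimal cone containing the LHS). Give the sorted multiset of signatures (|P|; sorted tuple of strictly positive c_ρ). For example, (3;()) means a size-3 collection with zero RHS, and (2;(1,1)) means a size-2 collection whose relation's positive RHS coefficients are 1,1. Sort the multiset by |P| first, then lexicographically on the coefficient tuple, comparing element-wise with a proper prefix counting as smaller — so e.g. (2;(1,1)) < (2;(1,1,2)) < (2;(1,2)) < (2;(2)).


9 minimal non-faces of Δ(Σ) (on 8 rays):

  • {5,6}:  v_{5} + v_{6} = v_{7} ; sig = (2;(1))
  • {3,4}:  v_{3} + v_{4} = v_{2} + v_{7} ; sig = (2;(1,1))
  • {4,6}:  v_{4} + v_{6} = v_{2} + 2·v_{7} + v_{8} ; sig = (2;(1,1,2))
  • {1,4}:  v_{1} + v_{4} = 2·v_{5} + v_{8} ; sig = (2;(1,2))
  • {1,2,6}:  v_{1} + v_{2} + v_{6} = 0 ; sig = (3;())
  • {3,5,8}:  v_{3} + v_{5} + v_{8} = 0 ; sig = (3;())
  • {1,2,7}:  v_{1} + v_{2} + v_{7} = v_{5} ; sig = (3;(1))
  • {3,7,8}:  v_{3} + v_{7} + v_{8} = v_{6} ; sig = (3;(1))
  • {2,5,7,8}:  v_{2} + v_{5} + v_{7} + v_{8} = v_{4} ; sig = (4;(1))

Signatures (|P|; sorted positive RHS coefficients), sorted:
[(2;(1)), (2;(1,1)), (2;(1,1,2)), (2;(1,2)), (3;()), (3;()), (3;(1)), (3;(1)), (4;(1))]


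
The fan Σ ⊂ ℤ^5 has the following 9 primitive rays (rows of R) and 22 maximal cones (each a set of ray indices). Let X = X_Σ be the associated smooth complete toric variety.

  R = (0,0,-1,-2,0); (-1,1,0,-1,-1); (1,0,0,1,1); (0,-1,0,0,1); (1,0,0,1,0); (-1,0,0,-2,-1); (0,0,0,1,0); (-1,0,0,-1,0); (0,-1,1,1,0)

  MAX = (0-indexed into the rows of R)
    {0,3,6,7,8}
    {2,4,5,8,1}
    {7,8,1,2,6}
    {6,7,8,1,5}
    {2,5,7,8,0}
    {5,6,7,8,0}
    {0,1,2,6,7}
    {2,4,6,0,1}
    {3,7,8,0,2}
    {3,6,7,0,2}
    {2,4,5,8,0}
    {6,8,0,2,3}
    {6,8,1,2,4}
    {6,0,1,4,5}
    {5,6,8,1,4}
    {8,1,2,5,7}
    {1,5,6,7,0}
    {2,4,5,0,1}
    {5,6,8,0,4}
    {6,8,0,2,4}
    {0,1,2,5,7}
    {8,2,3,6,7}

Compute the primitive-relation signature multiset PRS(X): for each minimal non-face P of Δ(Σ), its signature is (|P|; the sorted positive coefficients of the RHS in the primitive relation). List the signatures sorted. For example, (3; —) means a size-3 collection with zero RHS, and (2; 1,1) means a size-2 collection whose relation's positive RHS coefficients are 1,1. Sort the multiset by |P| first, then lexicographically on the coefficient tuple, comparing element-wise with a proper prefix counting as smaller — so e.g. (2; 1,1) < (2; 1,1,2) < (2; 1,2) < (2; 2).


The 7 primitive collections of Σ (r=9, n=5):

  P={4,7}:  v_{4} + v_{7} = 0  so sig = (2; —)
  P={1,3}:  v_{1} + v_{3} = v_{7}  so sig = (2; 1)
  P={3,5}:  v_{3} + v_{5} = v_{0} + v_{7} + v_{8}  so sig = (2; 1,1,1)
  P={3,4}:  v_{3} + v_{4} = v_{0} + v_{2} + v_{6} + v_{8}  so sig = (2; 1,1,1,1)
  P={2,5,6}:  v_{2} + v_{5} + v_{6} = 0  so sig = (3; —)
  P={0,1,8}:  v_{0} + v_{1} + v_{8} = v_{5}  so sig = (3; 1)
  P={0,2,6,7,8}:  v_{0} + v_{2} + v_{6} + v_{7} + v_{8} = v_{3}  so sig = (5; 1)

Signatures (|P|; sorted positive RHS coefficients), sorted:
[(2; —), (2; 1), (2; 1,1,1), (2; 1,1,1,1), (3; —), (3; 1), (5; 1)]


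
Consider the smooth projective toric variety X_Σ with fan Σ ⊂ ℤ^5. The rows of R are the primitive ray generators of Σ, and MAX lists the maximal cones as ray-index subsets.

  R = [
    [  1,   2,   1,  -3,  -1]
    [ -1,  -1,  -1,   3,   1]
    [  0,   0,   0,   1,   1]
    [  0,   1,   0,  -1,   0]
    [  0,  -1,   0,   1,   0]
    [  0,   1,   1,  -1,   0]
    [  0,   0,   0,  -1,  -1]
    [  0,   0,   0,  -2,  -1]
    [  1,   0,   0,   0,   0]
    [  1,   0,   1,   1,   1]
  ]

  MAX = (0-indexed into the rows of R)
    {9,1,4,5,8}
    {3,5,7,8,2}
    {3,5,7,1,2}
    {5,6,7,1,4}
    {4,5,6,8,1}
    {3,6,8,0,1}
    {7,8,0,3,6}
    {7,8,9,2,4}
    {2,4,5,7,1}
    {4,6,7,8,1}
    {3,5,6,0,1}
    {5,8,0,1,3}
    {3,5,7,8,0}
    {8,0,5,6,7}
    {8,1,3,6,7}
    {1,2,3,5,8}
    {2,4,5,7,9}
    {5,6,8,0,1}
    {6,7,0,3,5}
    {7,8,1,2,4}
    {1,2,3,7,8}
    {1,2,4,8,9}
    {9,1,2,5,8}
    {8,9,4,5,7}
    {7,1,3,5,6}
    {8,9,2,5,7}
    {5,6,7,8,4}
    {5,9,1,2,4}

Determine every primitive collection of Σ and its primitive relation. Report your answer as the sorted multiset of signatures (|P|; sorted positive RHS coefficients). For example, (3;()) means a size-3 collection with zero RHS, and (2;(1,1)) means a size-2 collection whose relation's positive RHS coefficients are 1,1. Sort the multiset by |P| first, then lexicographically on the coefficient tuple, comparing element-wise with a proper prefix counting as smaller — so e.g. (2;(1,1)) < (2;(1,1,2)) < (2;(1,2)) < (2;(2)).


Σ has 12 primitive collections:

  P={2,6}:  v_{2} + v_{6} = 0  ⟹  sig = (2;())
  P={3,4}:  v_{3} + v_{4} = 0  ⟹  sig = (2;())
  P={0,2}:  v_{0} + v_{2} = v_{3} + v_{5} + v_{8}  ⟹  sig = (2;(1,1,1))
  P={0,4}:  v_{0} + v_{4} = v_{5} + v_{6} + v_{8}  ⟹  sig = (2;(1,1,1))
  P={3,9}:  v_{3} + v_{9} = v_{2} + v_{5} + v_{8}  ⟹  sig = (2;(1,1,1))
  P={6,9}:  v_{6} + v_{9} = v_{4} + v_{5} + v_{8}  ⟹  sig = (2;(1,1,1))
  P={0,9}:  v_{0} + v_{9} = 2·v_{5} + 2·v_{8}  ⟹  sig = (2;(2,2))
  P={0,1,7}:  v_{0} + v_{1} + v_{7} = v_{3} + v_{6}  ⟹  sig = (3;(1,1))
  P={1,7,9}:  v_{1} + v_{7} + v_{9} = v_{2} + v_{4}  ⟹  sig = (3;(1,1))
  P={1,5,7,8}:  v_{1} + v_{5} + v_{7} + v_{8} = 0  ⟹  sig = (4;())
  P={2,4,5,8}:  v_{2} + v_{4} + v_{5} + v_{8} = v_{9}  ⟹  sig = (4;(1))
  P={3,5,6,8}:  v_{3} + v_{5} + v_{6} + v_{8} = v_{0}  ⟹  sig = (4;(1))

Hence PRS(X_Σ) =
[(2;()), (2;()), (2;(1,1,1)), (2;(1,1,1)), (2;(1,1,1)), (2;(1,1,1)), (2;(2,2)), (3;(1,1)), (3;(1,1)), (4;()), (4;(1)), (4;(1))]


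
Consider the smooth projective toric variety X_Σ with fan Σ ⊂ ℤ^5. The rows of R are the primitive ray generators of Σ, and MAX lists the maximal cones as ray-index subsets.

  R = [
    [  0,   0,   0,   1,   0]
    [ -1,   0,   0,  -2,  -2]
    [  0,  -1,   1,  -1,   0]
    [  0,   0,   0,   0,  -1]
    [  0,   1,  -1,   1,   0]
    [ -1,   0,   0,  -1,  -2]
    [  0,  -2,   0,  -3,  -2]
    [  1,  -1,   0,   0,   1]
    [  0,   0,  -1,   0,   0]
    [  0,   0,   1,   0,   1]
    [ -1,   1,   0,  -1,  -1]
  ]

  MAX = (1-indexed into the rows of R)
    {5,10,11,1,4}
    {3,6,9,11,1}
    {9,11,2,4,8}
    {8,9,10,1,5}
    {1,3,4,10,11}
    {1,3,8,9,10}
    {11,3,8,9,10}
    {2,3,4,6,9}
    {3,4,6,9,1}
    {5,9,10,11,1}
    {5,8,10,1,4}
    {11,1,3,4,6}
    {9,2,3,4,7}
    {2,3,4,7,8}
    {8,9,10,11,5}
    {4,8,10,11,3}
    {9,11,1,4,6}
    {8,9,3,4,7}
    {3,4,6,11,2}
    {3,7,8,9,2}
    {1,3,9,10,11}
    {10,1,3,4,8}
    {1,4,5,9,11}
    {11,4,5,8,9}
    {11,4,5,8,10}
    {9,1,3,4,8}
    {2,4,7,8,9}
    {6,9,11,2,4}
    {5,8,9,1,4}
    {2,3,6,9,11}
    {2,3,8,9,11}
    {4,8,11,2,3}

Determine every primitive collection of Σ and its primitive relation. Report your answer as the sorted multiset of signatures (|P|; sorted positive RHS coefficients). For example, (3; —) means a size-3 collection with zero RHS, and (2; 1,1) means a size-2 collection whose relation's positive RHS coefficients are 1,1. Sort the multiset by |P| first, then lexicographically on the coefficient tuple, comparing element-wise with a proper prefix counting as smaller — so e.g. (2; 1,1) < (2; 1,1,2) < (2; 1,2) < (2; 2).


Δ(Σ) — 11 vertices, 16 min non-faces:

  • {3,5}:  v_{3} + v_{5} = 0  so sig = (2; —)
  • {1,2}:  v_{1} + v_{2} = v_{6}  so sig = (2; 1)
  • {2,10}:  v_{2} + v_{10} = v_{3} + v_{11}  so sig = (2; 1,1)
  • {2,5}:  v_{2} + v_{5} = v_{4} + v_{9} + v_{11}  so sig = (2; 1,1,1)
  • {6,8}:  v_{6} + v_{8} = v_{3} + v_{4} + v_{9}  so sig = (2; 1,1,1)
  • {6,10}:  v_{6} + v_{10} = v_{1} + v_{3} + v_{11}  so sig = (2; 1,1,1)
  • {7,10}:  v_{7} + v_{10} = v_{2} + v_{3} + v_{8}  so sig = (2; 1,1,1)
  • {5,6}:  v_{5} + v_{6} = v_{1} + v_{4} + v_{9} + v_{11}  so sig = (2; 1,1,1,1)
  • {5,7}:  v_{5} + v_{7} = v_{2} + v_{4} + v_{8} + v_{9}  so sig = (2; 1,1,1,1)
  • {7,11}:  v_{7} + v_{11} = 2·v_{2} + v_{8}  so sig = (2; 1,2)
  • {6,7}:  v_{6} + v_{7} = v_{2} + 2·v_{3} + 2·v_{4} + 2·v_{9}  so sig = (2; 1,2,2,2)
  • {1,7}:  v_{1} + v_{7} = 2·v_{3} + 2·v_{4} + 2·v_{9}  so sig = (2; 2,2,2)
  • {1,8,11}:  v_{1} + v_{8} + v_{11} = 0  so sig = (3; —)
  • {4,9,10}:  v_{4} + v_{9} + v_{10} = 0  so sig = (3; —)
  • {3,4,9,11}:  v_{3} + v_{4} + v_{9} + v_{11} = v_{2}  so sig = (4; 1)
  • {2,3,4,8,9}:  v_{2} + v_{3} + v_{4} + v_{8} + v_{9} = v_{7}  so sig = (5; 1)

Signatures (|P|; sorted positive RHS coefficients), sorted:
    (2; —)
    (2; 1)
    (2; 1,1)
    (2; 1,1,1)
    (2; 1,1,1)
    (2; 1,1,1)
    (2; 1,1,1)
    (2; 1,1,1,1)
    (2; 1,1,1,1)
    (2; 1,2)
    (2; 1,2,2,2)
    (2; 2,2,2)
    (3; —)
    (3; —)
    (4; 1)
    (5; 1)


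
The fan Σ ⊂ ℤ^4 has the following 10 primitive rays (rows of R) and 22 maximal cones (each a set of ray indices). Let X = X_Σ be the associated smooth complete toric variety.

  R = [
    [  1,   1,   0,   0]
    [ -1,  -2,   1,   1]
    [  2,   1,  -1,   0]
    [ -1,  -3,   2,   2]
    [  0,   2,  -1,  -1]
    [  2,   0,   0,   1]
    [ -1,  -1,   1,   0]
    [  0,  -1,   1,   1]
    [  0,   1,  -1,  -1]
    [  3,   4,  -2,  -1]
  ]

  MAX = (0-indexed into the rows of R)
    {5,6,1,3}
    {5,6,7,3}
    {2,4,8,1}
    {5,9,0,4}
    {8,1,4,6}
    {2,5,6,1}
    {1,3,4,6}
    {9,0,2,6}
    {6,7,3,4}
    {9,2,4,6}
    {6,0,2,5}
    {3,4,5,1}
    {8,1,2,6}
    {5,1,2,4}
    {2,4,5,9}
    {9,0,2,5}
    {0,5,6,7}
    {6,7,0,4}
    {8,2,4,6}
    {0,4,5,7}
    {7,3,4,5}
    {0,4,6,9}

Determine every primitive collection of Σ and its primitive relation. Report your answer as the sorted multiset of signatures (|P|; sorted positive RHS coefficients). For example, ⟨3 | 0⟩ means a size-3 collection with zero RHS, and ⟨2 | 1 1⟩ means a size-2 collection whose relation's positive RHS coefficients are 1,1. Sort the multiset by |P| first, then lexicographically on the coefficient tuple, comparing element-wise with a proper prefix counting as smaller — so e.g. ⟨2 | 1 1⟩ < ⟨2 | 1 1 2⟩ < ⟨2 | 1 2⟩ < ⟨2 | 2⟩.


Primitive collections (17):

  P={7,8}:  v_{7} + v_{8} = 0  →  sig = ⟨2 | 0⟩
  P={0,1}:  v_{0} + v_{1} = v_{7}  →  sig = ⟨2 | 1⟩
  P={1,7}:  v_{1} + v_{7} = v_{3}  →  sig = ⟨2 | 1⟩
  P={2,7}:  v_{2} + v_{7} = v_{5}  →  sig = ⟨2 | 1⟩
  P={3,8}:  v_{3} + v_{8} = v_{1}  →  sig = ⟨2 | 1⟩
  P={5,8}:  v_{5} + v_{8} = v_{2}  →  sig = ⟨2 | 1⟩
  P={1,9}:  v_{1} + v_{9} = v_{4} + v_{5}  →  sig = ⟨2 | 1 1⟩
  P={2,3}:  v_{2} + v_{3} = v_{1} + v_{5}  →  sig = ⟨2 | 1 1⟩
  P={0,8}:  v_{0} + v_{8} = v_{2} + v_{4} + v_{6}  →  sig = ⟨2 | 1 1 1⟩
  P={3,9}:  v_{3} + v_{9} = v_{4} + v_{5} + v_{7}  →  sig = ⟨2 | 1 1 1⟩
  P={7,9}:  v_{7} + v_{9} = v_{0} + v_{4} + v_{5}  →  sig = ⟨2 | 1 1 1⟩
  P={8,9}:  v_{8} + v_{9} = 2·v_{2} + 2·v_{4} + v_{6}  →  sig = ⟨2 | 1 2 2⟩
  P={0,3}:  v_{0} + v_{3} = 2·v_{7}  →  sig = ⟨2 | 2⟩
  P={0,2,4}:  v_{0} + v_{2} + v_{4} = v_{9}  →  sig = ⟨3 | 1⟩
  P={4,5,6}:  v_{4} + v_{5} + v_{6} = v_{0}  →  sig = ⟨3 | 1⟩
  P={5,6,9}:  v_{5} + v_{6} + v_{9} = 2·v_{0} + v_{2}  →  sig = ⟨3 | 1 2⟩
  P={1,2,4,6}:  v_{1} + v_{2} + v_{4} + v_{6} = 0  →  sig = ⟨4 | 0⟩

Hence PRS(X_Σ) =
[⟨2 | 0⟩, ⟨2 | 1⟩, ⟨2 | 1⟩, ⟨2 | 1⟩, ⟨2 | 1⟩, ⟨2 | 1⟩, ⟨2 | 1 1⟩, ⟨2 | 1 1⟩, ⟨2 | 1 1 1⟩, ⟨2 | 1 1 1⟩, ⟨2 | 1 1 1⟩, ⟨2 | 1 2 2⟩, ⟨2 | 2⟩, ⟨3 | 1⟩, ⟨3 | 1⟩, ⟨3 | 1 2⟩, ⟨4 | 0⟩]


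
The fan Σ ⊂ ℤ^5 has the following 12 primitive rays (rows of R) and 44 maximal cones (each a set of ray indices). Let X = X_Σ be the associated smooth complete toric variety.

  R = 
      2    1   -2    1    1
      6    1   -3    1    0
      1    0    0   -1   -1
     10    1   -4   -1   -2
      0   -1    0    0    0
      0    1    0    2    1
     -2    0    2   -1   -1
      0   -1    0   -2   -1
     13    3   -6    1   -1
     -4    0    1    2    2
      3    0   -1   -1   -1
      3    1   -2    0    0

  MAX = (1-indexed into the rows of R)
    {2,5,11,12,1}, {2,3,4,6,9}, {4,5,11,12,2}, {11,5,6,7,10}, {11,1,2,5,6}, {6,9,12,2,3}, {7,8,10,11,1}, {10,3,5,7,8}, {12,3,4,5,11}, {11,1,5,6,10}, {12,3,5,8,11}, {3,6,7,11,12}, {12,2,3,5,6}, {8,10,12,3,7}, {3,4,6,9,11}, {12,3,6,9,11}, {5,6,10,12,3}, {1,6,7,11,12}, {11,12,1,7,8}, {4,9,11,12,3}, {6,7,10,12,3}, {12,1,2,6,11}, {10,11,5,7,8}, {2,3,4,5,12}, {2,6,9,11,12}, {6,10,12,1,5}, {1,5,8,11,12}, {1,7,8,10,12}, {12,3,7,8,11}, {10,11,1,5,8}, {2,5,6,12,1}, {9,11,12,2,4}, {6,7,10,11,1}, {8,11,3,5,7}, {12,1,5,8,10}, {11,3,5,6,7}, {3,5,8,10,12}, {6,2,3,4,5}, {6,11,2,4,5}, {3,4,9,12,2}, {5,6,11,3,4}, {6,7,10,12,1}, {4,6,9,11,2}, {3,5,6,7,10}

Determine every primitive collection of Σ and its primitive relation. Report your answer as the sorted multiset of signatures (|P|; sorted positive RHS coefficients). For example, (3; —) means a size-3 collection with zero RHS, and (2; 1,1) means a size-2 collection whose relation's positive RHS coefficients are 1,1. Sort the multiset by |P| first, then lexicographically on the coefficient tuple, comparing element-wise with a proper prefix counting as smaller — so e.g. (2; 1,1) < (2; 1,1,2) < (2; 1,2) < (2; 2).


21 minimal non-faces of Δ(Σ) (on 12 rays):

  {6,8}:  v_{6} + v_{8} = 0  ⟹  sig = (2; —)
  {1,3}:  v_{1} + v_{3} = v_{12}  ⟹  sig = (2; 1)
  {4,10}:  v_{4} + v_{10} = v_{2}  ⟹  sig = (2; 1)
  {8,9}:  v_{8} + v_{9} = v_{4} + v_{12}  ⟹  sig = (2; 1,1)
  {1,4}:  v_{1} + v_{4} = v_{2} + v_{11} + v_{12}  ⟹  sig = (2; 1,1,1)
  {2,7}:  v_{2} + v_{7} = v_{3} + v_{6} + v_{11}  ⟹  sig = (2; 1,1,1)
  {2,8}:  v_{2} + v_{8} = v_{5} + v_{11} + v_{12}  ⟹  sig = (2; 1,1,1)
  {2,10}:  v_{2} + v_{10} = v_{1} + v_{5} + v_{6}  ⟹  sig = (2; 1,1,1)
  {9,10}:  v_{9} + v_{10} = v_{2} + v_{6} + v_{12}  ⟹  sig = (2; 1,1,1)
  {1,9}:  v_{1} + v_{9} = v_{2} + v_{6} + v_{11} + 2·v_{12}  ⟹  sig = (2; 1,1,1,2)
  {4,8}:  v_{4} + v_{8} = v_{3} + v_{5} + 2·v_{11} + v_{12}  ⟹  sig = (2; 1,1,1,2)
  {5,9}:  v_{5} + v_{9} = 2·v_{2} + v_{3}  ⟹  sig = (2; 1,2)
  {4,7}:  v_{4} + v_{7} = 2·v_{3} + v_{6} + 2·v_{11}  ⟹  sig = (2; 1,2,2)
  {7,9}:  v_{7} + v_{9} = 2·v_{3} + 2·v_{6} + 2·v_{11} + v_{12}  ⟹  sig = (2; 1,2,2,2)
  {1,5,7}:  v_{1} + v_{5} + v_{7} = 0  ⟹  sig = (3; —)
  {3,10,11}:  v_{3} + v_{10} + v_{11} = 0  ⟹  sig = (3; —)
  {2,3,11}:  v_{2} + v_{3} + v_{11} = v_{4}  ⟹  sig = (3; 1)
  {4,6,12}:  v_{4} + v_{6} + v_{12} = v_{9}  ⟹  sig = (3; 1)
  {5,7,12}:  v_{5} + v_{7} + v_{12} = v_{3}  ⟹  sig = (3; 1)
  {10,11,12}:  v_{10} + v_{11} + v_{12} = v_{1}  ⟹  sig = (3; 1)
  {5,6,11,12}:  v_{5} + v_{6} + v_{11} + v_{12} = v_{2}  ⟹  sig = (4; 1)

Sorted signature multiset PRS(X):
[(2; —), (2; 1), (2; 1), (2; 1,1), (2; 1,1,1), (2; 1,1,1), (2; 1,1,1), (2; 1,1,1), (2; 1,1,1), (2; 1,1,1,2), (2; 1,1,1,2), (2; 1,2), (2; 1,2,2), (2; 1,2,2,2), (3; —), (3; —), (3; 1), (3; 1), (3; 1), (3; 1), (4; 1)]


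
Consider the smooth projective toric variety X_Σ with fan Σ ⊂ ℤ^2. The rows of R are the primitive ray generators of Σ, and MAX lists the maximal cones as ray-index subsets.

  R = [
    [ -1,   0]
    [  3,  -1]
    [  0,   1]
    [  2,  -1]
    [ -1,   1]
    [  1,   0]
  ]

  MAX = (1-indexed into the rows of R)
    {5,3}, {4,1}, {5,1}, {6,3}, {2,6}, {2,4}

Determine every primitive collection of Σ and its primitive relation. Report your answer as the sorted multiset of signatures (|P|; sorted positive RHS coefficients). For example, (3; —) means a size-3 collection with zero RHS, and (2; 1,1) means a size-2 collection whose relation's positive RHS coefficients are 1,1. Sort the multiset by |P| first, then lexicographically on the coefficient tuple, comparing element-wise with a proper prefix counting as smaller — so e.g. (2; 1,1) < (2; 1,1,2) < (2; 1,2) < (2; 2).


Minimal non-faces — 9 found among 6 rays, 6 max cones:

  {1,6}:  v_{1} + v_{6} = 0 — sig = (2; —)
  {1,2}:  v_{1} + v_{2} = v_{4} — sig = (2; 1)
  {1,3}:  v_{1} + v_{3} = v_{5} — sig = (2; 1)
  {4,5}:  v_{4} + v_{5} = v_{6} — sig = (2; 1)
  {4,6}:  v_{4} + v_{6} = v_{2} — sig = (2; 1)
  {5,6}:  v_{5} + v_{6} = v_{3} — sig = (2; 1)
  {2,5}:  v_{2} + v_{5} = 2·v_{6} — sig = (2; 2)
  {3,4}:  v_{3} + v_{4} = 2·v_{6} — sig = (2; 2)
  {2,3}:  v_{2} + v_{3} = 3·v_{6} — sig = (2; 3)

Sorted signature multiset PRS(X):
[(2; —), (2; 1), (2; 1), (2; 1), (2; 1), (2; 1), (2; 2), (2; 2), (2; 3)]


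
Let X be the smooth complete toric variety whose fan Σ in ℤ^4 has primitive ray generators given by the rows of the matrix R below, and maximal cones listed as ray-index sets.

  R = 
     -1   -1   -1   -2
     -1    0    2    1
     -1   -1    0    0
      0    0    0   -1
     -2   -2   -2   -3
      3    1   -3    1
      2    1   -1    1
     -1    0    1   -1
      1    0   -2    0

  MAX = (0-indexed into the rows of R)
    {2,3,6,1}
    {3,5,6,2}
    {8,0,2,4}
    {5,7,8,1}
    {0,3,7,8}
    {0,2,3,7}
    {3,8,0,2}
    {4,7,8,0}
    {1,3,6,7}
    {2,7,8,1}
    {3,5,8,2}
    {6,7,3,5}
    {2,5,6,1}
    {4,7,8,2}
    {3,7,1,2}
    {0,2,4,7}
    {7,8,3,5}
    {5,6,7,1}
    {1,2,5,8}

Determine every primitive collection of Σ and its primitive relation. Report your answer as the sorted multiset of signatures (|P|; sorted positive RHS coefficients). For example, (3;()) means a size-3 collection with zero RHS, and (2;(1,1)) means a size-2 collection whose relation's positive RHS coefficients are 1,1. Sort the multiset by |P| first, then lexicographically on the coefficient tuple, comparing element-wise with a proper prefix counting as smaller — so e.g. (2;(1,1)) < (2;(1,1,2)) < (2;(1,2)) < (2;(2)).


14 collections generate NE(X_Σ); each relation:

  {6,8}:  v_{6} + v_{8} = v_{5}  ⇒ sig = (2;(1))
  {0,1}:  v_{0} + v_{1} = v_{2} + v_{7}  ⇒ sig = (2;(1,1))
  {0,6}:  v_{0} + v_{6} = v_{3} + v_{8}  ⇒ sig = (2;(1,1))
  {4,6}:  v_{4} + v_{6} = v_{0} + v_{8}  ⇒ sig = (2;(1,1))
  {0,5}:  v_{0} + v_{5} = v_{3} + 2·v_{8}  ⇒ sig = (2;(1,2))
  {4,5}:  v_{4} + v_{5} = v_{0} + 2·v_{8}  ⇒ sig = (2;(1,2))
  {1,4}:  v_{1} + v_{4} = 2·v_{2} + 2·v_{7} + v_{8}  ⇒ sig = (2;(1,2,2))
  {3,4}:  v_{3} + v_{4} = 2·v_{0}  ⇒ sig = (2;(2))
  {1,3,8}:  v_{1} + v_{3} + v_{8} = 0  ⇒ sig = (3;())
  {2,6,7}:  v_{2} + v_{6} + v_{7} = 0  ⇒ sig = (3;())
  {1,3,5}:  v_{1} + v_{3} + v_{5} = v_{6}  ⇒ sig = (3;(1))
  {2,5,7}:  v_{2} + v_{5} + v_{7} = v_{8}  ⇒ sig = (3;(1))
  {0,2,7,8}:  v_{0} + v_{2} + v_{7} + v_{8} = v_{4}  ⇒ sig = (4;(1))
  {2,3,7,8}:  v_{2} + v_{3} + v_{7} + v_{8} = v_{0}  ⇒ sig = (4;(1))

so the primitive-relation signature multiset is
[(2;(1)), (2;(1,1)), (2;(1,1)), (2;(1,1)), (2;(1,2)), (2;(1,2)), (2;(1,2,2)), (2;(2)), (3;()), (3;()), (3;(1)), (3;(1)), (4;(1)), (4;(1))]


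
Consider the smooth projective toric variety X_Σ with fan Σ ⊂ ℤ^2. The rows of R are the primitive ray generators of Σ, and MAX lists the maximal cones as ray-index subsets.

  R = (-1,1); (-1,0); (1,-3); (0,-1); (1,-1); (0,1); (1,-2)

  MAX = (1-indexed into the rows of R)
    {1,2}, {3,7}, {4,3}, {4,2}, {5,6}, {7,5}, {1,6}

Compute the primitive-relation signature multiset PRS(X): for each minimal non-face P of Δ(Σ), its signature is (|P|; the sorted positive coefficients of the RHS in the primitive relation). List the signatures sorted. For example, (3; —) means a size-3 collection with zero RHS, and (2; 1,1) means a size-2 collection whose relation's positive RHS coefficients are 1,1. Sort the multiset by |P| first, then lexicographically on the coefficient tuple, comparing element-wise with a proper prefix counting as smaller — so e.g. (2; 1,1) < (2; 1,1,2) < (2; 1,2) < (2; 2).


Δ(Σ) — 7 vertices, 14 min non-faces:

  P = {1,5}:  v_{1} + v_{5} = 0 — sig = (2; —)
  P = {4,6}:  v_{4} + v_{6} = 0 — sig = (2; —)
  P = {1,4}:  v_{1} + v_{4} = v_{2} — sig = (2; 1)
  P = {1,7}:  v_{1} + v_{7} = v_{4} — sig = (2; 1)
  P = {2,5}:  v_{2} + v_{5} = v_{4} — sig = (2; 1)
  P = {2,6}:  v_{2} + v_{6} = v_{1} — sig = (2; 1)
  P = {3,6}:  v_{3} + v_{6} = v_{7} — sig = (2; 1)
  P = {4,5}:  v_{4} + v_{5} = v_{7} — sig = (2; 1)
  P = {4,7}:  v_{4} + v_{7} = v_{3} — sig = (2; 1)
  P = {6,7}:  v_{6} + v_{7} = v_{5} — sig = (2; 1)
  P = {1,3}:  v_{1} + v_{3} = 2·v_{4} — sig = (2; 2)
  P = {2,7}:  v_{2} + v_{7} = 2·v_{4} — sig = (2; 2)
  P = {3,5}:  v_{3} + v_{5} = 2·v_{7} — sig = (2; 2)
  P = {2,3}:  v_{2} + v_{3} = 3·v_{4} — sig = (2; 3)

Hence PRS(X_Σ) =
[(2; —), (2; —), (2; 1), (2; 1), (2; 1), (2; 1), (2; 1), (2; 1), (2; 1), (2; 1), (2; 2), (2; 2), (2; 2), (2; 3)]


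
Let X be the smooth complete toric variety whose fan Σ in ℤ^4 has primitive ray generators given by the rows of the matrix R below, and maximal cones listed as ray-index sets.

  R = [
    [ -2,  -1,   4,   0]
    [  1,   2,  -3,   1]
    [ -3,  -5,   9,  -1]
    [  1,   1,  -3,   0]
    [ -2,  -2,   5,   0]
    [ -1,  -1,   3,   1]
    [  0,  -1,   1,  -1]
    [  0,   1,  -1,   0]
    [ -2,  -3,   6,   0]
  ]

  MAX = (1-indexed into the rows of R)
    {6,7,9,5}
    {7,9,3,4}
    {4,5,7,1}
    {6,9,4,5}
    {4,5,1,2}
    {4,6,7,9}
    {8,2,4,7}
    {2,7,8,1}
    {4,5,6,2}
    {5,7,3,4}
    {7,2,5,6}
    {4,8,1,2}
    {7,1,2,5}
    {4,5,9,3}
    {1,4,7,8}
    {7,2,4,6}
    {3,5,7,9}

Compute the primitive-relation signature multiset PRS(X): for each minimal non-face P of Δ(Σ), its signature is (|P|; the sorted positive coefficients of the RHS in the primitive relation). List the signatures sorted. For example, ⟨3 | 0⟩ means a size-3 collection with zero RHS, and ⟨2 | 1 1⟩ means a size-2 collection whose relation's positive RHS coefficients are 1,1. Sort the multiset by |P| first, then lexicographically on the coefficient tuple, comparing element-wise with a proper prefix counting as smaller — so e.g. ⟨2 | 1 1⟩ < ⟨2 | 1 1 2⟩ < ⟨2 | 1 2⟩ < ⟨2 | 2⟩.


Σ has 14 primitive collections:

  {2,3}:  v_{2} + v_{3} = v_{9}  ⟹  sig = ⟨2 | 1⟩
  {2,9}:  v_{2} + v_{9} = v_{6}  ⟹  sig = ⟨2 | 1⟩
  {5,8}:  v_{5} + v_{8} = v_{1}  ⟹  sig = ⟨2 | 1⟩
  {8,9}:  v_{8} + v_{9} = v_{5}  ⟹  sig = ⟨2 | 1⟩
  {6,8}:  v_{6} + v_{8} = v_{2} + v_{5}  ⟹  sig = ⟨2 | 1 1⟩
  {3,8}:  v_{3} + v_{8} = v_{4} + 2·v_{5} + v_{7}  ⟹  sig = ⟨2 | 1 1 2⟩
  {1,3}:  v_{1} + v_{3} = v_{4} + 3·v_{5} + v_{7}  ⟹  sig = ⟨2 | 1 1 3⟩
  {1,6}:  v_{1} + v_{6} = v_{2} + 2·v_{5}  ⟹  sig = ⟨2 | 1 2⟩
  {1,9}:  v_{1} + v_{9} = 2·v_{5}  ⟹  sig = ⟨2 | 2⟩
  {3,6}:  v_{3} + v_{6} = 2·v_{9}  ⟹  sig = ⟨2 | 2⟩
  {2,4,5,7}:  v_{2} + v_{4} + v_{5} + v_{7} = 0  ⟹  sig = ⟨4 | 0⟩
  {1,2,4,7}:  v_{1} + v_{2} + v_{4} + v_{7} = v_{8}  ⟹  sig = ⟨4 | 1⟩
  {4,5,6,7}:  v_{4} + v_{5} + v_{6} + v_{7} = v_{9}  ⟹  sig = ⟨4 | 1⟩
  {4,5,7,9}:  v_{4} + v_{5} + v_{7} + v_{9} = v_{3}  ⟹  sig = ⟨4 | 1⟩

so the primitive-relation signature multiset is
    ⟨2 | 1⟩
    ⟨2 | 1⟩
    ⟨2 | 1⟩
    ⟨2 | 1⟩
    ⟨2 | 1 1⟩
    ⟨2 | 1 1 2⟩
    ⟨2 | 1 1 3⟩
    ⟨2 | 1 2⟩
    ⟨2 | 2⟩
    ⟨2 | 2⟩
    ⟨4 | 0⟩
    ⟨4 | 1⟩
    ⟨4 | 1⟩
    ⟨4 | 1⟩
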